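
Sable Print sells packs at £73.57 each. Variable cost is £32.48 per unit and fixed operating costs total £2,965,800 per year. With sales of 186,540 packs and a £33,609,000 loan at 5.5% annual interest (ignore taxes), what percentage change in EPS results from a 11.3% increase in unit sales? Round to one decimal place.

+30.4%

At 186,540 units, contribution = 186,540 × £41.09 = £7,664,928.60.
Operating income = contribution − fixed costs = £7,664,928.60 − £2,965,800 = £4,699,128.60.
After interest of £1,848,495.00, pre-tax earnings = £2,850,633.60.
Degree of combined leverage = contribution ÷ (EBIT − I) = £7,664,928.60 ÷ £2,850,633.60 = 2.6889.
EPS therefore changes by 2.6889 × (+11.3%) = +30.4%.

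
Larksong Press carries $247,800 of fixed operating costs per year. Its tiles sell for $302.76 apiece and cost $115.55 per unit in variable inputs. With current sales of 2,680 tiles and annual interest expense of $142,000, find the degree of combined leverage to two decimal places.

Contribution at this volume is 2,680 × $187.21 = $501,722.80.
Operating income = contribution − fixed costs = $501,722.80 − $247,800 = $253,922.80. Interest = $142,000.00, so EBIT − I = $111,922.80.
DCL = contribution ÷ (EBIT − I) = $501,722.80 ÷ $111,922.80 = 4.4828.

4.48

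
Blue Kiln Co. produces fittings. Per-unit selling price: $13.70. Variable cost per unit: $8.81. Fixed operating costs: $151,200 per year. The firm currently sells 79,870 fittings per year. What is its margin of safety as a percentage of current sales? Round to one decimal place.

61.3%

Contribution margin per unit = $13.70 − $8.81 = $4.89. Break-even units = $151,200 ÷ $4.89 = 30,920.25; break-even revenue = 30,920.25 × $13.70 = $423,607.36.
Current sales = 79,870 × $13.70 = $1,094,219.00.
Margin of safety = ($1,094,219.00 − $423,607.36) ÷ $1,094,219.00 = 61.3%.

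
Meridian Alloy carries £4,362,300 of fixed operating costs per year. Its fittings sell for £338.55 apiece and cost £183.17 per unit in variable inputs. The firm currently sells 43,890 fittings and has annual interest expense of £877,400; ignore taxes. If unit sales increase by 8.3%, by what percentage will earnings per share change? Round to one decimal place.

Total contribution margin = 43,890 × £155.38 = £6,819,628.20.
Operating income = contribution − fixed costs = £6,819,628.20 − £4,362,300 = £2,457,328.20.
Interest = £877,400.00, so EBIT − I = £1,579,928.20.
DCL = total CM / (EBIT − I) = £6,819,628.20 / £1,579,928.20 = 4.3164.
EPS therefore changes by 4.3164 × (+8.3%) = +35.8%.

+35.8%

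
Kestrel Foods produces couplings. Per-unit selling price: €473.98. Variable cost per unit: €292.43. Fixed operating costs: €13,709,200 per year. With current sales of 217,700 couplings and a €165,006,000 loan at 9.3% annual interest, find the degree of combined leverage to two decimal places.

Contribution at this volume is 217,700 × €181.55 = €39,523,435.00.
Operating income = contribution − fixed costs = €39,523,435.00 − €13,709,200 = €25,814,235.00. Interest = €15,345,558.00.
DOL = €39,523,435.00 ÷ €25,814,235.00 = 1.5311; DFL = €25,814,235.00 ÷ €10,468,677.00 = 2.4659.
Combined leverage = 1.5311 × 2.4659 = 3.7755.

3.78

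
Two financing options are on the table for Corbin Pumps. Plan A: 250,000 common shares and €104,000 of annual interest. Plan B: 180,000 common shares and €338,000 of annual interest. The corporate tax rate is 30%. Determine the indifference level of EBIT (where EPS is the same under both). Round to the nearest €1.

At indifference, (EBIT − 104,000)(1 − t)/250,000 = (EBIT − 338,000)(1 − t)/180,000.
The (1 − t) factor cancels: (EBIT − 104,000) × 180,000 = (EBIT − 338,000) × 250,000.
Solving, EBIT = (338,000·250,000 − 104,000·180,000) / (250,000 − 180,000) = 65,780,000,000 / 70,000 = 939,714.29.

€939,714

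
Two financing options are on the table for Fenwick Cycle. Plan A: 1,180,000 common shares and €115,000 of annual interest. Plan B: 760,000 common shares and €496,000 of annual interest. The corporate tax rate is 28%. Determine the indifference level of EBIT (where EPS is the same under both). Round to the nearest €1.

€1,185,429

At indifference, (EBIT − 115,000)(1 − t)/1,180,000 = (EBIT − 496,000)(1 − t)/760,000.
Cancelling (1 − t) and cross-multiplying: 760,000·(EBIT − 115,000) = 1,180,000·(EBIT − 496,000).
EBIT × (1,180,000 − 760,000) = 496,000 × 1,180,000 − 115,000 × 760,000 = 497,880,000,000, so EBIT = 497,880,000,000 ÷ 420,000 = 1,185,428.57.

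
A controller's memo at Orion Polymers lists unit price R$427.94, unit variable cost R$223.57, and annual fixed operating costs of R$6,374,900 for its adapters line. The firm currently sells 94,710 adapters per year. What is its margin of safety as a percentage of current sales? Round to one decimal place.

67.1%

Contribution margin per unit = R$427.94 − R$223.57 = R$204.37. Break-even units = R$6,374,900 ÷ R$204.37 = 31,192.93; break-even revenue = 31,192.93 × R$427.94 = R$13,348,704.34.
Current sales = 94,710 × R$427.94 = R$40,530,197.40.
Margin of safety = (R$40,530,197.40 − R$13,348,704.34) ÷ R$40,530,197.40 = 67.1%.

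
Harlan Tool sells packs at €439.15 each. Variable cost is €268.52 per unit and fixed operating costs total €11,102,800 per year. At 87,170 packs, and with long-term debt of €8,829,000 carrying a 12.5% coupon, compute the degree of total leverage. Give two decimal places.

5.58

At 87,170 units, contribution = 87,170 × €170.63 = €14,873,817.10.
Operating income = contribution − fixed costs = €14,873,817.10 − €11,102,800 = €3,771,017.10. Interest = €1,103,625.00.
DOL = €14,873,817.10 ÷ €3,771,017.10 = 3.9442; DFL = €3,771,017.10 ÷ €2,667,392.10 = 1.4137.
DCL = DOL × DFL = 3.9442 × 1.4137 = 5.5759.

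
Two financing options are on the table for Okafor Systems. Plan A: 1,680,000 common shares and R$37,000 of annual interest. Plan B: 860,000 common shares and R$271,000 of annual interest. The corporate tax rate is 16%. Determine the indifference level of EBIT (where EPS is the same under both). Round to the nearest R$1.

R$516,415

Set EPS_A = EPS_B: (EBIT − R$37,000)(1 − 0.16) ÷ 1,680,000 = (EBIT − R$271,000)(1 − 0.16) ÷ 860,000.
Cancelling (1 − t) and cross-multiplying: 860,000·(EBIT − 37,000) = 1,680,000·(EBIT − 271,000).
Solving, EBIT = (271,000·1,680,000 − 37,000·860,000) / (1,680,000 − 860,000) = 423,460,000,000 / 820,000 = 516,414.63.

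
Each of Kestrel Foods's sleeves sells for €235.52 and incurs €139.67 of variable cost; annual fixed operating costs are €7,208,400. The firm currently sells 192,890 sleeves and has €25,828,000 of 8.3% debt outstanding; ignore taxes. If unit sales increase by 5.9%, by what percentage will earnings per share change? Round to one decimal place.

Contribution at this volume is 192,890 × €95.85 = €18,488,506.50.
EBIT = €18,488,506.50 − €7,208,400 = €11,280,106.50.
After interest of €2,143,724.00, pre-tax earnings = €9,136,382.50.
DCL = total CM / (EBIT − I) = €18,488,506.50 / €9,136,382.50 = 2.0236.
%ΔEPS = DCL × %ΔSales = 2.0236 × +5.9% = +11.9%.

+11.9%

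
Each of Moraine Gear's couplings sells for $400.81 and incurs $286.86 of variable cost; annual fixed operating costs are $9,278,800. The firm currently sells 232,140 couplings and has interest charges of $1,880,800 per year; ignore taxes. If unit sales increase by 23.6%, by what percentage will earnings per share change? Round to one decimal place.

Contribution at this volume is 232,140 × $113.95 = $26,452,353.00.
Subtracting fixed costs: EBIT = $26,452,353.00 − $9,278,800 = $17,173,553.00.
After interest of $1,880,800.00, pre-tax earnings = $15,292,753.00.
Degree of combined leverage = contribution ÷ (EBIT − I) = $26,452,353.00 ÷ $15,292,753.00 = 1.7297.
EPS therefore changes by 1.7297 × (+23.6%) = +40.8%.

+40.8%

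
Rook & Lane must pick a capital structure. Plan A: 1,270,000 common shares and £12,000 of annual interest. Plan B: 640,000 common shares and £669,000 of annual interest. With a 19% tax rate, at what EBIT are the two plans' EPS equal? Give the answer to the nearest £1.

£1,336,429

At indifference, (EBIT − 12,000)(1 − t)/1,270,000 = (EBIT − 669,000)(1 − t)/640,000.
The (1 − t) factor cancels: (EBIT − 12,000) × 640,000 = (EBIT − 669,000) × 1,270,000.
EBIT × (1,270,000 − 640,000) = 669,000 × 1,270,000 − 12,000 × 640,000 = 841,950,000,000, so EBIT = 841,950,000,000 ÷ 630,000 = 1,336,428.57.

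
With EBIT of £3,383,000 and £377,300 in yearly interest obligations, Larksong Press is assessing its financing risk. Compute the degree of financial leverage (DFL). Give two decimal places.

1.13

Annual interest charges come to £377,300.00.
DFL = EBIT ÷ (EBIT − I) = £3,383,000 ÷ (£3,383,000 − £377,300.00) = £3,383,000 ÷ £3,005,700.00 = 1.1255.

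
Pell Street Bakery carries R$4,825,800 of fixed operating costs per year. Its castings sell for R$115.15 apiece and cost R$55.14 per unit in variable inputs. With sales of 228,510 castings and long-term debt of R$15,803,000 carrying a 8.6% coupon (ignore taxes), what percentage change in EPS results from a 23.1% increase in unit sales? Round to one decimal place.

Contribution at this volume is 228,510 × R$60.01 = R$13,712,885.10.
Operating income = contribution − fixed costs = R$13,712,885.10 − R$4,825,800 = R$8,887,085.10.
After interest of R$1,359,058.00, pre-tax earnings = R$7,528,027.10.
Degree of combined leverage = contribution ÷ (EBIT − I) = R$13,712,885.10 ÷ R$7,528,027.10 = 1.8216.
EPS therefore changes by 1.8216 × (+23.1%) = +42.1%.

+42.1%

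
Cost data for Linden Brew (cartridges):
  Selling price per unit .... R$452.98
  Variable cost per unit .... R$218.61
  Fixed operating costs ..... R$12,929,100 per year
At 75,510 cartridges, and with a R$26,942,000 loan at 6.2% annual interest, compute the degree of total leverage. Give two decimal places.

Contribution at this volume is 75,510 × R$234.37 = R$17,697,278.70.
EBIT = R$17,697,278.70 − R$12,929,100 = R$4,768,178.70. Interest = R$1,670,404.00.
DOL = R$17,697,278.70 ÷ R$4,768,178.70 = 3.7115; DFL = R$4,768,178.70 ÷ R$3,097,774.70 = 1.5392.
DCL = DOL × DFL = 3.7115 × 1.5392 = 5.7127.

5.71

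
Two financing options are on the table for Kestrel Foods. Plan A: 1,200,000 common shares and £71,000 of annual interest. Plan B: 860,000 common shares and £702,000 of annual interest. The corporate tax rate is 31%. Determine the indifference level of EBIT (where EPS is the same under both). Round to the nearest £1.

Set EPS_A = EPS_B: (EBIT − £71,000)(1 − 0.31) ÷ 1,200,000 = (EBIT − £702,000)(1 − 0.31) ÷ 860,000.
Cancelling (1 − t) and cross-multiplying: 860,000·(EBIT − 71,000) = 1,200,000·(EBIT − 702,000).
Solving, EBIT = (702,000·1,200,000 − 71,000·860,000) / (1,200,000 − 860,000) = 781,340,000,000 / 340,000 = 2,298,058.82.

£2,298,059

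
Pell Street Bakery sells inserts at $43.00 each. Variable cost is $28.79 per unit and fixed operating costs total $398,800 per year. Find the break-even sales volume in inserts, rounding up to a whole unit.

28,065 inserts

Unit CM = price − variable cost = $43.00 − $28.79 = $14.21.
Units to break even: $398,800 ÷ $14.21 = 28,064.74, rounded up to 28,065.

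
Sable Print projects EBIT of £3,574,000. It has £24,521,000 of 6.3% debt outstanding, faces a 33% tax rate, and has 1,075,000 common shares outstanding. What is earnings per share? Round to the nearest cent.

Interest = £1,544,823.00, so EBT = £3,574,000 − £1,544,823.00 = £2,029,177.00.
After tax at 33%: net income = £2,029,177.00 × 0.67 = £1,359,548.59.
EPS = £1,359,548.59 ÷ 1,075,000 = £1.26.

£1.26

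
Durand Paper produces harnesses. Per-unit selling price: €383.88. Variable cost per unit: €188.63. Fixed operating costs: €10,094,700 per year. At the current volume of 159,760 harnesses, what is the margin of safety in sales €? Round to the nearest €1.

Unit CM = price − variable cost = €383.88 − €188.63 = €195.25. Break-even units = €10,094,700 ÷ €195.25 = 51,701.41; break-even revenue = 51,701.41 × €383.88 = €19,847,136.68.
Actual sales revenue = 159,760 × €383.88 = €61,328,668.80.
Margin of safety = €61,328,668.80 − €19,847,136.68 = €41,481,532.

€41,481,532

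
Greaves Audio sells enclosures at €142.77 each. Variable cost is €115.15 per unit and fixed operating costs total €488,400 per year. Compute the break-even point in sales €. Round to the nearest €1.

€2,524,579

CM per unit = €142.77 − €115.15 = €27.62; CM ratio = €27.62 / €142.77 = 0.1935.
Break-even revenue = fixed costs × price ÷ CM = €488,400 × €142.77 ÷ €27.62 = €2,524,579.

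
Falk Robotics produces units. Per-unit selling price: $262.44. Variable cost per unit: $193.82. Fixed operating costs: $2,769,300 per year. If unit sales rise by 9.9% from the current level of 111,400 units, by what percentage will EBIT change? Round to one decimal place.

Contribution at this volume is 111,400 × $68.62 = $7,644,268.00.
EBIT = $7,644,268.00 − $2,769,300 = $4,874,968.00.
Degree of operating leverage = $7,644,268.00 / $4,874,968.00 = 1.5681.
Operating income changes by 1.5681 × +9.9% = +15.5%.

+15.5%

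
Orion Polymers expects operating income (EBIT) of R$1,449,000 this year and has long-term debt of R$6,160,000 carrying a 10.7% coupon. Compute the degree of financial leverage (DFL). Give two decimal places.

1.83

Interest = R$659,120.00.
DFL = EBIT ÷ (EBIT − I) = R$1,449,000 ÷ (R$1,449,000 − R$659,120.00) = R$1,449,000 ÷ R$789,880.00 = 1.8345.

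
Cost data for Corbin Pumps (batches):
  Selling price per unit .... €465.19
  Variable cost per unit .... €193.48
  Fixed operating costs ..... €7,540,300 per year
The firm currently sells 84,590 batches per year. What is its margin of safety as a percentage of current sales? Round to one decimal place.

67.2%

Unit CM = price − variable cost = €465.19 − €193.48 = €271.71. Break-even units = €7,540,300 ÷ €271.71 = 27,751.28; break-even revenue = 27,751.28 × €465.19 = €12,909,617.45.
Current sales = 84,590 × €465.19 = €39,350,422.10.
Margin of safety = (€39,350,422.10 − €12,909,617.45) ÷ €39,350,422.10 = 67.2%.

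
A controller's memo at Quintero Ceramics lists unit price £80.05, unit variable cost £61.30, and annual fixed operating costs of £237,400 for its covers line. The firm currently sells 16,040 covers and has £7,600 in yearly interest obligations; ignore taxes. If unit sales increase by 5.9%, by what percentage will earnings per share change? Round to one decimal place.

Contribution at this volume is 16,040 × £18.75 = £300,750.00.
Operating income = contribution − fixed costs = £300,750.00 − £237,400 = £63,350.00.
Interest = £7,600.00, so EBIT − I = £55,750.00.
Degree of combined leverage = contribution ÷ (EBIT − I) = £300,750.00 ÷ £55,750.00 = 5.3946.
%ΔEPS = DCL × %ΔSales = 5.3946 × +5.9% = +31.8%.

+31.8%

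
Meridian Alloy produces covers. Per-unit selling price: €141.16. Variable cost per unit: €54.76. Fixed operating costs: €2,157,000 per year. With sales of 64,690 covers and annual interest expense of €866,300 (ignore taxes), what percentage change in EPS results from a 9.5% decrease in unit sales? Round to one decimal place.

-20.7%

Total contribution margin = 64,690 × €86.40 = €5,589,216.00.
EBIT = €5,589,216.00 − €2,157,000 = €3,432,216.00.
After interest of €866,300.00, pre-tax earnings = €2,565,916.00.
Degree of combined leverage = contribution ÷ (EBIT − I) = €5,589,216.00 ÷ €2,565,916.00 = 2.1783.
EPS therefore changes by 2.1783 × (-9.5%) = -20.7%.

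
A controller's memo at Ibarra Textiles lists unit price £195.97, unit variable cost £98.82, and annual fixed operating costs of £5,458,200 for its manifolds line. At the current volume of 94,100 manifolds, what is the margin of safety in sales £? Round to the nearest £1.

Contribution margin per unit = £195.97 − £98.82 = £97.15. Break-even units = £5,458,200 ÷ £97.15 = 56,183.22; break-even revenue = 56,183.22 × £195.97 = £11,010,225.98.
Actual sales revenue = 94,100 × £195.97 = £18,440,777.00.
Margin of safety = £18,440,777.00 − £11,010,225.98 = £7,430,551.

£7,430,551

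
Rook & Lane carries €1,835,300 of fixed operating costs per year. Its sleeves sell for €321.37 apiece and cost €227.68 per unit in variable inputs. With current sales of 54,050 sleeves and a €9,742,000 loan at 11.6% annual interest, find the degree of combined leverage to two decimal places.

Total contribution margin = 54,050 × €93.69 = €5,063,944.50.
Subtracting fixed costs: EBIT = €5,063,944.50 − €1,835,300 = €3,228,644.50. Interest = €1,130,072.00, so EBIT − I = €2,098,572.50.
Degree of total leverage = total CM / (EBIT − interest) = €5,063,944.50 / €2,098,572.50 = 2.4130.

2.41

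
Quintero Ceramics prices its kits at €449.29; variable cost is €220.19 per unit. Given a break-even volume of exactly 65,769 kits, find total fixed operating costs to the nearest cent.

€15,067,677.90

Contribution margin per unit = €449.29 − €220.19 = €229.10.
Since BE = FC / CM, FC = 65,769 × €229.10 = €15,067,677.90.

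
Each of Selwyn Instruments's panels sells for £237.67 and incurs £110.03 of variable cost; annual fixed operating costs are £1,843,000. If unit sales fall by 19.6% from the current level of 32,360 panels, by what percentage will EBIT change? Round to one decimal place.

-35.4%

Total contribution margin = 32,360 × £127.64 = £4,130,430.40.
EBIT = £4,130,430.40 − £1,843,000 = £2,287,430.40.
DOL = contribution ÷ EBIT = £4,130,430.40 ÷ £2,287,430.40 = 1.8057.
So EBIT moves 1.8057 × (-19.6%) = -35.4%.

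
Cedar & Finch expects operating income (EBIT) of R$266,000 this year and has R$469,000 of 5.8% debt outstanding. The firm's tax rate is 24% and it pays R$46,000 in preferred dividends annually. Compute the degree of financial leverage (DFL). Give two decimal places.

1.49

Interest = R$27,202.00.
Preferred dividends grossed up pre-tax: R$46,000 / (1 − 0.24) = R$60,526.32.
DFL = EBIT ÷ [EBIT − I − D_p/(1−t)] = R$266,000 ÷ [R$266,000 − R$27,202.00 − R$60,526.32] = R$266,000 ÷ R$178,271.68 = 1.4921.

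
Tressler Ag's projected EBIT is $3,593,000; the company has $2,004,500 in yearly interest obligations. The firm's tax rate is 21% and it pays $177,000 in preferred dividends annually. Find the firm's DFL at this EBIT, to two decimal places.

Annual interest charges come to $2,004,500.00.
Pre-tax preferred-dividend burden = $177,000 ÷ (1 − 0.21) = $224,050.63.
DFL = EBIT ÷ [EBIT − I − D_p/(1−t)] = $3,593,000 ÷ [$3,593,000 − $2,004,500.00 − $224,050.63] = $3,593,000 ÷ $1,364,449.37 = 2.6333.

2.63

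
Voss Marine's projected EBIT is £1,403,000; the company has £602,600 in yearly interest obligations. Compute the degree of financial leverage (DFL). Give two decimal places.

1.75

Interest = £602,600.00.
Degree of financial leverage = EBIT / (EBIT − interest) = £1,403,000 / £800,400.00 = 1.7529.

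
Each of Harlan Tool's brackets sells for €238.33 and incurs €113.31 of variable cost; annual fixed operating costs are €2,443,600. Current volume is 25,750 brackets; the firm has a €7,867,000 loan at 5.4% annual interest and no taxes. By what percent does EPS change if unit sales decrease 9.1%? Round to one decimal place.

-83.5%

At 25,750 units, contribution = 25,750 × €125.02 = €3,219,265.00.
Subtracting fixed costs: EBIT = €3,219,265.00 − €2,443,600 = €775,665.00.
Interest = €424,818.00, so EBIT − I = €350,847.00.
Degree of combined leverage = contribution ÷ (EBIT − I) = €3,219,265.00 ÷ €350,847.00 = 9.1757.
%ΔEPS = DCL × %ΔSales = 9.1757 × -9.1% = -83.5%.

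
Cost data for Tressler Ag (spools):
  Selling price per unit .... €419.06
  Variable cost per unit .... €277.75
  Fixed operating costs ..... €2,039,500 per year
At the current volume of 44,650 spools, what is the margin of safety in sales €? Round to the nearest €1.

€12,662,817

Unit CM = price − variable cost = €419.06 − €277.75 = €141.31. Break-even units = €2,039,500 ÷ €141.31 = 14,432.81; break-even revenue = 14,432.81 × €419.06 = €6,048,212.23.
Actual sales revenue = 44,650 × €419.06 = €18,711,029.00.
Margin of safety = €18,711,029.00 − €6,048,212.23 = €12,662,817.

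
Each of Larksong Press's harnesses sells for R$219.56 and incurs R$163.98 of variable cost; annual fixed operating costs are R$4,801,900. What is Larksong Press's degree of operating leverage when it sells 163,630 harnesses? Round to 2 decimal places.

At 163,630 units, contribution = 163,630 × R$55.58 = R$9,094,555.40.
Operating income = contribution − fixed costs = R$9,094,555.40 − R$4,801,900 = R$4,292,655.40.
DOL = contribution ÷ EBIT = R$9,094,555.40 ÷ R$4,292,655.40 = 2.1186.

2.12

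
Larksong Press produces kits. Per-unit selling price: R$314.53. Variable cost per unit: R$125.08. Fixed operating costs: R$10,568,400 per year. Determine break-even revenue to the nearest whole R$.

R$17,545,943

Contribution margin per unit = R$314.53 − R$125.08 = R$189.45, a CM ratio of R$189.45 ÷ R$314.53 = 0.6023.
Break-even revenue = fixed costs × price ÷ CM = R$10,568,400 × R$314.53 ÷ R$189.45 = R$17,545,943.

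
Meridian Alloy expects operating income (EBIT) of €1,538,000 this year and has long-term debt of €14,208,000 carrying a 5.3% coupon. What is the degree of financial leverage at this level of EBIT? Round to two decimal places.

Annual interest charges come to €753,024.00.
DFL = EBIT ÷ (EBIT − I) = €1,538,000 ÷ (€1,538,000 − €753,024.00) = €1,538,000 ÷ €784,976.00 = 1.9593.

1.96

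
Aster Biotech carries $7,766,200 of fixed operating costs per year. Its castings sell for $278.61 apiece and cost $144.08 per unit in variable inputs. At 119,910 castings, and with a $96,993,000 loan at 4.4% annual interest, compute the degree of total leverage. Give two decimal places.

At 119,910 units, contribution = 119,910 × $134.53 = $16,131,492.30.
Subtracting fixed costs: EBIT = $16,131,492.30 − $7,766,200 = $8,365,292.30. Interest = $4,267,692.00, so EBIT − I = $4,097,600.30.
DCL = contribution ÷ (EBIT − I) = $16,131,492.30 ÷ $4,097,600.30 = 3.9368.

3.94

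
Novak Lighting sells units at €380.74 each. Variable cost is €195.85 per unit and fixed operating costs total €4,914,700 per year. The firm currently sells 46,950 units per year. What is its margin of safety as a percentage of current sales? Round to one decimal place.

43.4%

Unit CM = price − variable cost = €380.74 − €195.85 = €184.89. Break-even units = €4,914,700 ÷ €184.89 = 26,581.75; break-even revenue = 26,581.75 × €380.74 = €10,120,735.99.
Actual sales revenue = 46,950 × €380.74 = €17,875,743.00.
Margin of safety = (€17,875,743.00 − €10,120,735.99) ÷ €17,875,743.00 = 43.4%.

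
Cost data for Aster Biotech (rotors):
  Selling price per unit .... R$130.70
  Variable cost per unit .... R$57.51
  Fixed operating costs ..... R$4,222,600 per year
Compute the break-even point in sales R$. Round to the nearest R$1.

Contribution margin per unit = R$130.70 − R$57.51 = R$73.19, a CM ratio of R$73.19 ÷ R$130.70 = 0.5600.
Break-even sales = FC ÷ CM ratio = R$4,222,600 × R$130.70 / R$73.19 = R$7,540,563.

R$7,540,563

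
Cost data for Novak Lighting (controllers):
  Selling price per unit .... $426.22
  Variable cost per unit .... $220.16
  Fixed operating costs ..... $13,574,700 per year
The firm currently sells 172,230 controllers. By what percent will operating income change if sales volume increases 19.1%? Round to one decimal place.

Total contribution margin = 172,230 × $206.06 = $35,489,713.80.
EBIT = $35,489,713.80 − $13,574,700 = $21,915,013.80.
DOL = contribution ÷ EBIT = $35,489,713.80 ÷ $21,915,013.80 = 1.6194.
So EBIT moves 1.6194 × (+19.1%) = +30.9%.

+30.9%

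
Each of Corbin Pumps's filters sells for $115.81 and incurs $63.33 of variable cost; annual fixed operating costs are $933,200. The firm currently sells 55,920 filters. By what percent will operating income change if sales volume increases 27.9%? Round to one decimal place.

+40.9%

Total contribution margin = 55,920 × $52.48 = $2,934,681.60.
EBIT = $2,934,681.60 − $933,200 = $2,001,481.60.
So DOL = total CM / EBIT = $2,934,681.60 / $2,001,481.60 = 1.4663.
%ΔEBIT = DOL × %ΔSales = 1.4663 × +27.9% = +40.9%.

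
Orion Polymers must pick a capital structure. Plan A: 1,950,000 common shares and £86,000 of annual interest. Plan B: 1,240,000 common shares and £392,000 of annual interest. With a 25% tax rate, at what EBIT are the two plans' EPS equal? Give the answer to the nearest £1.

£926,423

Set EPS_A = EPS_B: (EBIT − £86,000)(1 − 0.25) ÷ 1,950,000 = (EBIT − £392,000)(1 − 0.25) ÷ 1,240,000.
The (1 − t) factor cancels: (EBIT − 86,000) × 1,240,000 = (EBIT − 392,000) × 1,950,000.
Solving, EBIT = (392,000·1,950,000 − 86,000·1,240,000) / (1,950,000 − 1,240,000) = 657,760,000,000 / 710,000 = 926,422.54.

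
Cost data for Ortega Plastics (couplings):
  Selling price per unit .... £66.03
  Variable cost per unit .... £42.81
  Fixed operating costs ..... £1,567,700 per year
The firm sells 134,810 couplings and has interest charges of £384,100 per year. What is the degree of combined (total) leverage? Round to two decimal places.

Contribution at this volume is 134,810 × £23.22 = £3,130,288.20.
EBIT = £3,130,288.20 − £1,567,700 = £1,562,588.20. Interest = £384,100.00.
DOL = £3,130,288.20 ÷ £1,562,588.20 = 2.0033; DFL = £1,562,588.20 ÷ £1,178,488.20 = 1.3259.
Combined leverage = 2.0033 × 1.3259 = 2.6562.

2.66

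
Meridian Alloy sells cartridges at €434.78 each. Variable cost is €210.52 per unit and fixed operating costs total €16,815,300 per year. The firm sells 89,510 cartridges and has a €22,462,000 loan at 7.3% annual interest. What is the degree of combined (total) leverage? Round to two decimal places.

Contribution at this volume is 89,510 × €224.26 = €20,073,512.60.
Operating income = contribution − fixed costs = €20,073,512.60 − €16,815,300 = €3,258,212.60. Interest = €1,639,726.00.
DOL = €20,073,512.60 ÷ €3,258,212.60 = 6.1609; DFL = €3,258,212.60 ÷ €1,618,486.60 = 2.0131.
DCL = DOL × DFL = 6.1609 × 2.0131 = 12.4025.

12.40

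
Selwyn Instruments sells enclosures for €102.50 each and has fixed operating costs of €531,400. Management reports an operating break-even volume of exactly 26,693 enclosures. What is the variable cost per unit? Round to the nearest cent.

€82.59

At break-even, FC = Q × (P − VC), so P − VC = €531,400 ÷ 26,693 = €19.9078.
Variable cost per unit = €102.50 − €19.9078 = €82.59.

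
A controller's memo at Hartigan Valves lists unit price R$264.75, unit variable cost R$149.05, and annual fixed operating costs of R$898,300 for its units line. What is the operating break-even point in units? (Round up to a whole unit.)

Unit CM = price − variable cost = R$264.75 − R$149.05 = R$115.70.
Break-even volume = fixed costs ÷ CM per unit = R$898,300 ÷ R$115.70 = 7,764.04, so 7,765 units.

7,765 units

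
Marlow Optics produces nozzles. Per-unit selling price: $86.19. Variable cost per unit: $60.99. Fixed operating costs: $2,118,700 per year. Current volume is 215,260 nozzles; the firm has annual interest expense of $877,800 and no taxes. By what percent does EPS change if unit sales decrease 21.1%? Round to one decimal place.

-47.1%

Total contribution margin = 215,260 × $25.20 = $5,424,552.00.
Operating income = contribution − fixed costs = $5,424,552.00 − $2,118,700 = $3,305,852.00.
After interest of $877,800.00, pre-tax earnings = $2,428,052.00.
DCL = total CM / (EBIT − I) = $5,424,552.00 / $2,428,052.00 = 2.2341.
EPS therefore changes by 2.2341 × (-21.1%) = -47.1%.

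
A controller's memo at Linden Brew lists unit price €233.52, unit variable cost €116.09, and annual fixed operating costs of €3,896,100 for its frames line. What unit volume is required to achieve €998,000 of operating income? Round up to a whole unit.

41,677 frames

Unit CM = price − variable cost = €233.52 − €116.09 = €117.43.
Units = (FC + target) / CM = (€3,896,100 + €998,000) / €117.43 = 41,676.74, so 41,677 frames.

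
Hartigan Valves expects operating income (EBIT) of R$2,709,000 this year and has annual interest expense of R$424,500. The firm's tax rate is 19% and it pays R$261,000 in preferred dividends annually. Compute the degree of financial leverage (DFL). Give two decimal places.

Annual interest charges come to R$424,500.00.
Preferred dividends grossed up pre-tax: R$261,000 / (1 − 0.19) = R$322,222.22.
DFL = EBIT ÷ [EBIT − I − D_p/(1−t)] = R$2,709,000 ÷ [R$2,709,000 − R$424,500.00 − R$322,222.22] = R$2,709,000 ÷ R$1,962,277.78 = 1.3805.

1.38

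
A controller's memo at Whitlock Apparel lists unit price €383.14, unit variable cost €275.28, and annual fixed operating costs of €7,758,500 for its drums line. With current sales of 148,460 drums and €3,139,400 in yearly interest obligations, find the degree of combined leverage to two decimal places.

At 148,460 units, contribution = 148,460 × €107.86 = €16,012,895.60.
Subtracting fixed costs: EBIT = €16,012,895.60 − €7,758,500 = €8,254,395.60. Interest = €3,139,400.00.
DOL = €16,012,895.60 ÷ €8,254,395.60 = 1.9399; DFL = €8,254,395.60 ÷ €5,114,995.60 = 1.6138.
Combined leverage = 1.9399 × 1.6138 = 3.1306.

3.13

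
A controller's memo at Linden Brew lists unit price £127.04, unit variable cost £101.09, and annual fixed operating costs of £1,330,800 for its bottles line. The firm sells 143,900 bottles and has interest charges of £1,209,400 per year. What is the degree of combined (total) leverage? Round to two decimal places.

3.13

At 143,900 units, contribution = 143,900 × £25.95 = £3,734,205.00.
EBIT = £3,734,205.00 − £1,330,800 = £2,403,405.00. Interest = £1,209,400.00, so EBIT − I = £1,194,005.00.
DCL = contribution ÷ (EBIT − I) = £3,734,205.00 ÷ £1,194,005.00 = 3.1275.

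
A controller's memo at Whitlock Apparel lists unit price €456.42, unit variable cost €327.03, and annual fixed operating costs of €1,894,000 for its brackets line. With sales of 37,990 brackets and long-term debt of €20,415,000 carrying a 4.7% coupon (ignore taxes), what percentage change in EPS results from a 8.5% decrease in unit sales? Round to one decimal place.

Total contribution margin = 37,990 × €129.39 = €4,915,526.10.
EBIT = €4,915,526.10 − €1,894,000 = €3,021,526.10.
Interest = €959,505.00, so EBIT − I = €2,062,021.10.
Degree of combined leverage = contribution ÷ (EBIT − I) = €4,915,526.10 ÷ €2,062,021.10 = 2.3838.
%ΔEPS = DCL × %ΔSales = 2.3838 × -8.5% = -20.3%.

-20.3%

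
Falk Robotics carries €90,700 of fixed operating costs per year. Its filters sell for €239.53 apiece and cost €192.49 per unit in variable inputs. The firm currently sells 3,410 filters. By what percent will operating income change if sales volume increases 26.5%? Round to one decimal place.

+61.0%

Contribution at this volume is 3,410 × €47.04 = €160,406.40.
EBIT = €160,406.40 − €90,700 = €69,706.40.
DOL = contribution ÷ EBIT = €160,406.40 ÷ €69,706.40 = 2.3012.
%ΔEBIT = DOL × %ΔSales = 2.3012 × +26.5% = +61.0%.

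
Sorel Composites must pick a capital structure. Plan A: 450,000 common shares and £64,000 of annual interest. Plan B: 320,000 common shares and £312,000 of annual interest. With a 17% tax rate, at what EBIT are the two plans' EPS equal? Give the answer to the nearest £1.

At indifference, (EBIT − 64,000)(1 − t)/450,000 = (EBIT − 312,000)(1 − t)/320,000.
Cancelling (1 − t) and cross-multiplying: 320,000·(EBIT − 64,000) = 450,000·(EBIT − 312,000).
Solving, EBIT = (312,000·450,000 − 64,000·320,000) / (450,000 − 320,000) = 119,920,000,000 / 130,000 = 922,461.54.

£922,462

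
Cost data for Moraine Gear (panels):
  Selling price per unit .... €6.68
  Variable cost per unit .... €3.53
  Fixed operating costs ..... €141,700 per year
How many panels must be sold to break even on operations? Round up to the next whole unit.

Contribution margin per unit = €6.68 − €3.53 = €3.15.
Break-even Q = €141,700 / €3.15 = 44,984.13 → 44,985 panels.

44,985 panels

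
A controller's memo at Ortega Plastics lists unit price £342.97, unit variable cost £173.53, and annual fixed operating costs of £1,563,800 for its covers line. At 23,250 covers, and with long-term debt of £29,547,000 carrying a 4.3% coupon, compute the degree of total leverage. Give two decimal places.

At 23,250 units, contribution = 23,250 × £169.44 = £3,939,480.00.
EBIT = £3,939,480.00 − £1,563,800 = £2,375,680.00. Interest = £1,270,521.00, so EBIT − I = £1,105,159.00.
Degree of total leverage = total CM / (EBIT − interest) = £3,939,480.00 / £1,105,159.00 = 3.5646.

3.56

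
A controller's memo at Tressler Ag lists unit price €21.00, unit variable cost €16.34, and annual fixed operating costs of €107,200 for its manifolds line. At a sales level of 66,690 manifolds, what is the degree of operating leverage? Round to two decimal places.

Total contribution margin = 66,690 × €4.66 = €310,775.40.
Operating income = contribution − fixed costs = €310,775.40 − €107,200 = €203,575.40.
So DOL = total CM / EBIT = €310,775.40 / €203,575.40 = 1.5266.

1.53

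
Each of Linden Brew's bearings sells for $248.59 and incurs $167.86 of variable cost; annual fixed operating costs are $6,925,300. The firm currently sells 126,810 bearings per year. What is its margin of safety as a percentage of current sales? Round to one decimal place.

Contribution margin per unit = $248.59 − $167.86 = $80.73. Break-even units = $6,925,300 ÷ $80.73 = 85,783.48; break-even revenue = 85,783.48 × $248.59 = $21,324,914.25.
Current sales = 126,810 × $248.59 = $31,523,697.90.
Margin of safety = ($31,523,697.90 − $21,324,914.25) ÷ $31,523,697.90 = 32.4%.

32.4%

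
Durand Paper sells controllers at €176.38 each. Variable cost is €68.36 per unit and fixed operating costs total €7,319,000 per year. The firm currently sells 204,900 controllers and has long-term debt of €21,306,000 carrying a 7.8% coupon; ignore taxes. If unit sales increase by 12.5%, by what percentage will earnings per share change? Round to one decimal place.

+21.0%

At 204,900 units, contribution = 204,900 × €108.02 = €22,133,298.00.
Subtracting fixed costs: EBIT = €22,133,298.00 − €7,319,000 = €14,814,298.00.
Interest = €1,661,868.00, so EBIT − I = €13,152,430.00.
Degree of combined leverage = contribution ÷ (EBIT − I) = €22,133,298.00 ÷ €13,152,430.00 = 1.6828.
EPS therefore changes by 1.6828 × (+12.5%) = +21.0%.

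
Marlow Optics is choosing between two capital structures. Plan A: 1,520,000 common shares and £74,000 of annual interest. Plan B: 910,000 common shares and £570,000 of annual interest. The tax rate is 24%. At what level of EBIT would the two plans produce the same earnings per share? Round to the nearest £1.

Set EPS_A = EPS_B: (EBIT − £74,000)(1 − 0.24) ÷ 1,520,000 = (EBIT − £570,000)(1 − 0.24) ÷ 910,000.
The (1 − t) factor cancels: (EBIT − 74,000) × 910,000 = (EBIT − 570,000) × 1,520,000.
Solving, EBIT = (570,000·1,520,000 − 74,000·910,000) / (1,520,000 − 910,000) = 799,060,000,000 / 610,000 = 1,309,934.43.

£1,309,934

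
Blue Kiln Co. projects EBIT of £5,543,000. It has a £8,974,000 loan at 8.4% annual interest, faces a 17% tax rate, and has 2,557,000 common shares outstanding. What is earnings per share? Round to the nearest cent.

£1.55

Interest = £753,816.00, so EBT = £5,543,000 − £753,816.00 = £4,789,184.00.
After tax at 17%: net income = £4,789,184.00 × 0.83 = £3,975,022.72.
EPS = £3,975,022.72 ÷ 2,557,000 = £1.55.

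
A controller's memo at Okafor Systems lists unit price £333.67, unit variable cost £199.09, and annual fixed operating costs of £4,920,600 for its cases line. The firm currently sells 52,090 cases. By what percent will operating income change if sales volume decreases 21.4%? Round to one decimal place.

-71.8%

At 52,090 units, contribution = 52,090 × £134.58 = £7,010,272.20.
Subtracting fixed costs: EBIT = £7,010,272.20 − £4,920,600 = £2,089,672.20.
Degree of operating leverage = £7,010,272.20 / £2,089,672.20 = 3.3547.
So EBIT moves 3.3547 × (-21.4%) = -71.8%.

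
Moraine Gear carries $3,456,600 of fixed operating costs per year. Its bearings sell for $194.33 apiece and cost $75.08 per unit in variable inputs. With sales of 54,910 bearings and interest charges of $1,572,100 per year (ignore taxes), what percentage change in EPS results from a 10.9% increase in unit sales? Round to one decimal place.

+47.0%

Total contribution margin = 54,910 × $119.25 = $6,548,017.50.
Subtracting fixed costs: EBIT = $6,548,017.50 − $3,456,600 = $3,091,417.50.
Interest = $1,572,100.00, so EBIT − I = $1,519,317.50.
DCL = total CM / (EBIT − I) = $6,548,017.50 / $1,519,317.50 = 4.3098.
EPS therefore changes by 4.3098 × (+10.9%) = +47.0%.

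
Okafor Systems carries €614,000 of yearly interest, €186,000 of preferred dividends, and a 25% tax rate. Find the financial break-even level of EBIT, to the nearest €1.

Grossing the preferred dividend up to pre-tax terms: €186,000 / (1 − 0.25) = €248,000.00.
Financial break-even EBIT = interest + D_p ÷ (1 − t) = €614,000 + €248,000.00 = €862,000.00.

€862,000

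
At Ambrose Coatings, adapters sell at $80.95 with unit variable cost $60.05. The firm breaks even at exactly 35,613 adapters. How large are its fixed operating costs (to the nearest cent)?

$744,311.70

Unit CM = price − variable cost = $80.95 − $60.05 = $20.90.
Fixed costs = break-even units × CM = 35,613 × $20.90 = $744,311.70.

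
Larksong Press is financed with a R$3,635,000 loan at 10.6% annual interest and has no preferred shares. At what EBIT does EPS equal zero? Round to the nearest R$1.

Annual interest = 10.6% × R$3,635,000 = R$385,310.00.
With no preferred dividends, EPS = 0 when EBIT exactly covers interest, so the financial break-even EBIT is R$385,310.00.

R$385,310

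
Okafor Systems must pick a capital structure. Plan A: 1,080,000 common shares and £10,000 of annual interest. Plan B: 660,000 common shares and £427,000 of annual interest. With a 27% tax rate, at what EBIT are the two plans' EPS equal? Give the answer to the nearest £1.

£1,082,286

At indifference, (EBIT − 10,000)(1 − t)/1,080,000 = (EBIT − 427,000)(1 − t)/660,000.
The (1 − t) factor cancels: (EBIT − 10,000) × 660,000 = (EBIT − 427,000) × 1,080,000.
EBIT × (1,080,000 − 660,000) = 427,000 × 1,080,000 − 10,000 × 660,000 = 454,560,000,000, so EBIT = 454,560,000,000 ÷ 420,000 = 1,082,285.71.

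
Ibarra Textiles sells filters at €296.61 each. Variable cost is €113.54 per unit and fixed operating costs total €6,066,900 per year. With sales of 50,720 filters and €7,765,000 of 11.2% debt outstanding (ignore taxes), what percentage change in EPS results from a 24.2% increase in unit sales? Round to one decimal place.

At 50,720 units, contribution = 50,720 × €183.07 = €9,285,310.40.
Operating income = contribution − fixed costs = €9,285,310.40 − €6,066,900 = €3,218,410.40.
After interest of €869,680.00, pre-tax earnings = €2,348,730.40.
DCL = total CM / (EBIT − I) = €9,285,310.40 / €2,348,730.40 = 3.9533.
%ΔEPS = DCL × %ΔSales = 3.9533 × +24.2% = +95.7%.

+95.7%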